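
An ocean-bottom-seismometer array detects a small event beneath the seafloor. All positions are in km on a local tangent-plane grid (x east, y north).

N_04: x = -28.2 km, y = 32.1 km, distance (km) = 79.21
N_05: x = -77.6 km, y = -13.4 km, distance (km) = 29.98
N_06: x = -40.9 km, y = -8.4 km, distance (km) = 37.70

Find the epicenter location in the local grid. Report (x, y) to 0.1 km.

Circle about each station: (x + 28.2)² + (y − 32.1)² = 79.21²; (x + 77.6)² + (y + 13.4)² = 29.98²; (x + 40.9)² + (y + 8.4)² = 37.70².
Subtracting the N_04 equation from the N_05 and N_06 equations removes the quadratic terms:
-98.8 x − 91.0 y = 9751.09
-25.4 x − 81.0 y = 4770.65
Solving the 2×2 system: x ≈ -62.5, y ≈ -39.3 km.
Check against N_04 (with the unrounded x, y): √((x + 28.2)²+(y − 32.1)²) = 79.21 ≈ 79.21 km. ✓

(-62.5, -39.3)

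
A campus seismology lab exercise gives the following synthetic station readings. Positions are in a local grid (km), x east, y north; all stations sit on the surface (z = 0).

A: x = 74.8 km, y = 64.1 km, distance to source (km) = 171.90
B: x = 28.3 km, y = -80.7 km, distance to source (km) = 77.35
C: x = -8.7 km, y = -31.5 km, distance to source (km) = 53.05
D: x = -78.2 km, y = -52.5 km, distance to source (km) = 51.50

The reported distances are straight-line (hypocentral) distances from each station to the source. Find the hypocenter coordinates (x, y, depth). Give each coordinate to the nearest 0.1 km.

Each station gives a sphere (x−x_i)² + (y−y_i)² + z² = d_i² (stations at z=0).
Subtracting the A sphere from B and C: z² cancels, leaving linear equations in x and y:
-93.0 x − 289.6 y = 21176.12
-167.0 x − 191.2 y = 18099.40
Solving: x ≈ -39.001, y ≈ -60.597 km (keep extra digits for the depth step; rounded: -39.0, -60.6).
Then from the A sphere: z² = 171.90² − (x − 74.8)² − (y − 64.1)² with x = -39.001, y = -60.597, so z ≈ 32.398 ≈ 32.4 km.

(-39.0, -60.6, 32.4)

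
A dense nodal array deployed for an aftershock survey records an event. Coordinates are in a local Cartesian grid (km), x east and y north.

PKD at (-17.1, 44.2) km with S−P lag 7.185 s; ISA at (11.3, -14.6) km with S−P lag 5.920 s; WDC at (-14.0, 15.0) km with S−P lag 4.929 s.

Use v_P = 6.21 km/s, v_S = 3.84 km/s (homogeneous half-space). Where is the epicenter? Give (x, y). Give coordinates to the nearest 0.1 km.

x ≈ -47.9 km, y ≈ -21.2 km

Distance from S−P lag: d = Δt · v_P v_S / (v_P − v_S) = Δt · (6.21·3.84)/(6.21−3.84) ≈ 10.0618·Δt.
So d_PKD = 72.29, d_ISA = 59.57, d_WDC = 49.59 km.
Circle about each station: (x + 17.1)² + (y − 44.2)² = 72.29²; (x − 11.3)² + (y + 14.6)² = 59.57²; (x + 14.0)² + (y − 15.0)² = 49.59².
Subtracting pairs of circle equations eliminates x²+y² and gives linear equations (the radical axes):
56.8 x − 117.6 y = -227.94
6.2 x − 58.4 y = 941.63
Solving the 2×2 system: x ≈ -47.9, y ≈ -21.2 km.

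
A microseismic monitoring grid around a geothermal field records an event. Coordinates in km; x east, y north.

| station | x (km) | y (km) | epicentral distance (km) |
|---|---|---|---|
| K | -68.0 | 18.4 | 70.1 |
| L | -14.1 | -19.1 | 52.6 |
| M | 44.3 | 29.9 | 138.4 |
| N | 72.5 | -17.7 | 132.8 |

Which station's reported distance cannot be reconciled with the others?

M

Solve using three stations at a time. Using K, L, N (subtract circle equations pairwise → linear system) gives (x, y) ≈ (-56.1, -50.7).
Distances from that point to each station vs reported:
  K: calculated 70.1 vs reported 70.1 → residual 0.0 km
  L: calculated 52.6 vs reported 52.6 → residual 0.0 km
  M: calculated 128.7 vs reported 138.4 → residual 9.7 km
  N: calculated 132.8 vs reported 132.8 → residual 0.0 km
K, L, N are mutually consistent (residuals ≈ 0); M is off by 9.7 km.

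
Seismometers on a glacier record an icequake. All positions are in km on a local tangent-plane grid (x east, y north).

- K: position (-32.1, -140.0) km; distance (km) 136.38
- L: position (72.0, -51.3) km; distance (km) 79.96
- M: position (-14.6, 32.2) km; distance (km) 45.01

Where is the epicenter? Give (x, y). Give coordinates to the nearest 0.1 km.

4.4 km east, -8.6 km north

Circle about each station: (x + 32.1)² + (y + 140.0)² = 136.38²; (x − 72.0)² + (y + 51.3)² = 79.96²; (x + 14.6)² + (y − 32.2)² = 45.01².
Subtracting the K equation from the L and M equations removes the quadratic terms:
208.2 x + 177.4 y = -608.82
35.0 x + 344.4 y = -2806.81
Solving the 2×2 system: x ≈ 4.4, y ≈ -8.6 km.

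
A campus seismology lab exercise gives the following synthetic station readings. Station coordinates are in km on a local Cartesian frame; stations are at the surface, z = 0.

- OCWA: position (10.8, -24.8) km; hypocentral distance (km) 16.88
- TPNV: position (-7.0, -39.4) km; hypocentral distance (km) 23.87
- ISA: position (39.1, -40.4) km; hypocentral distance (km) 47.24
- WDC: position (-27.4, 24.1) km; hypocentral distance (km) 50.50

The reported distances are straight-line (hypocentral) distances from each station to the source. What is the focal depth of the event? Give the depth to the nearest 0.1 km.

depth ≈ 9.5 km

Each station gives a sphere (x−x_i)² + (y−y_i)² + z² = d_i² (stations at z=0).
Subtracting the OCWA sphere from TPNV and ISA: z² cancels, leaving linear equations in x and y:
-35.6 x − 29.2 y = 584.84
56.6 x − 31.2 y = 482.61
Solving: x ≈ -1.503, y ≈ -18.196 km (keep extra digits for the depth step; rounded: -1.5, -18.2).
Then from the OCWA sphere: z² = 16.88² − (x − 10.8)² − (y + 24.8)² with x = -1.503, y = -18.196, so z ≈ 9.485 ≈ 9.5 km.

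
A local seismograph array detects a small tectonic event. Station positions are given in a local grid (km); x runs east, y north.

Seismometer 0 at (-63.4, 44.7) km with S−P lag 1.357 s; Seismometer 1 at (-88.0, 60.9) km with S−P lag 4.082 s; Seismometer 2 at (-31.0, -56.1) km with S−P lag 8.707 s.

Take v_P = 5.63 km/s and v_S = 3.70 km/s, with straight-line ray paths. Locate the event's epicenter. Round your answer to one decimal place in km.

Distance from S−P lag: d = Δt · v_P v_S / (v_P − v_S) = Δt · (5.63·3.70)/(5.63−3.70) ≈ 10.7933·Δt.
So d_Seismometer 0 = 14.65, d_Seismometer 1 = 44.06, d_Seismometer 2 = 93.98 km.
Circle about each station: (x + 63.4)² + (y − 44.7)² = 14.65²; (x + 88.0)² + (y − 60.9)² = 44.06²; (x + 31.0)² + (y + 56.1)² = 93.98².
Subtracting the Seismometer 0 equation from the Seismometer 1 and Seismometer 2 equations removes the quadratic terms:
-49.2 x + 32.4 y = 3708.50
64.8 x − 201.6 y = -10527.06
Solving the 2×2 system: x ≈ -52.0, y ≈ 35.5 km.
Check against Seismometer 0 (with the unrounded x, y): √((x + 63.4)²+(y − 44.7)²) = 14.65 ≈ 14.65 km. ✓

x ≈ -52.0 km, y ≈ 35.5 km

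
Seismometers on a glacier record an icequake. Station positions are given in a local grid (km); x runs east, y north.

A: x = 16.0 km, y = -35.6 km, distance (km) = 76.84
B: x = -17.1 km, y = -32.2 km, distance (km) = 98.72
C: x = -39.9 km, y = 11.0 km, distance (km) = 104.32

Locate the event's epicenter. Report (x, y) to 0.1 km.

x ≈ 63.5 km, y ≈ 24.8 km

Circle about each station: (x − 16.0)² + (y + 35.6)² = 76.84²; (x + 17.1)² + (y + 32.2)² = 98.72²; (x + 39.9)² + (y − 11.0)² = 104.32².
Subtracting the A equation from the B and C equations removes the quadratic terms:
-66.2 x + 6.8 y = -4035.36
-111.8 x + 93.2 y = -4788.63
Solving the 2×2 system: x ≈ 63.5, y ≈ 24.8 km.
Check against A (with the unrounded x, y): √((x − 16.0)²+(y + 35.6)²) = 76.84 ≈ 76.84 km. ✓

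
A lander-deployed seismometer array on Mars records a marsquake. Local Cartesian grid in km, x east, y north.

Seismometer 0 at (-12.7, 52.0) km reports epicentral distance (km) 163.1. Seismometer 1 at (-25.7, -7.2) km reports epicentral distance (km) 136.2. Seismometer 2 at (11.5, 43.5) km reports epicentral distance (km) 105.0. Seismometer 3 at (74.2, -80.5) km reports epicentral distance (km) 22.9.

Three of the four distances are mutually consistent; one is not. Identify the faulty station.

Solve using three stations at a time. Using Seismometer 0, Seismometer 1, Seismometer 3 (subtract circle equations pairwise → linear system) gives (x, y) ≈ (94.8, -70.6).
Distances from that point to each station vs reported:
  Seismometer 0: calculated 163.1 vs reported 163.1 → residual 0.0 km
  Seismometer 1: calculated 136.2 vs reported 136.2 → residual 0.0 km
  Seismometer 2: calculated 141.3 vs reported 105.0 → residual 36.3 km
  Seismometer 3: calculated 22.9 vs reported 22.9 → residual 0.0 km
Seismometer 0, Seismometer 1, Seismometer 3 are mutually consistent (residuals ≈ 0); Seismometer 2 is off by 36.3 km.

Seismometer 2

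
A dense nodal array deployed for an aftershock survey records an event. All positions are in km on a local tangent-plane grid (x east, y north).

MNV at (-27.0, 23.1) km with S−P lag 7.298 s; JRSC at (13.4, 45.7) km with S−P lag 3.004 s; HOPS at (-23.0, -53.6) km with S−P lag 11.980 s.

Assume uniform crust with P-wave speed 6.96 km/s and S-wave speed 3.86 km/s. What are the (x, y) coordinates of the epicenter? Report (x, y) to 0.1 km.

35.6 km east, 32.1 km north

Distance from S−P lag: d = Δt · v_P v_S / (v_P − v_S) = Δt · (6.96·3.86)/(6.96−3.86) ≈ 8.6663·Δt.
So d_MNV = 63.25, d_JRSC = 26.03, d_HOPS = 103.82 km.
Circle about each station: (x + 27.0)² + (y − 23.1)² = 63.25²; (x − 13.4)² + (y − 45.7)² = 26.03²; (x + 23.0)² + (y + 53.6)² = 103.82².
Subtracting pairs of circle equations eliminates x²+y² and gives linear equations (the radical axes):
80.8 x + 45.2 y = 4328.44
8.0 x − 153.4 y = -4638.68
Solving the 2×2 system: x ≈ 35.6, y ≈ 32.1 km.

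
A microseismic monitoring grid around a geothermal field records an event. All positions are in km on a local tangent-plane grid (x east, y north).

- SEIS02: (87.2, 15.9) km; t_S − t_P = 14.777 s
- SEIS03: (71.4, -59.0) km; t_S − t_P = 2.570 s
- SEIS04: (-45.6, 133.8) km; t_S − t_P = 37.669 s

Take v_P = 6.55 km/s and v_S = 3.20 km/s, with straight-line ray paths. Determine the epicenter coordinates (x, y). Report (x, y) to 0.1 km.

x ≈ 65.6 km, y ≈ -74.0 km

Distance from S−P lag: d = Δt · v_P v_S / (v_P − v_S) = Δt · (6.55·3.20)/(6.55−3.20) ≈ 6.2567·Δt.
So d_SEIS02 = 92.46, d_SEIS03 = 16.08, d_SEIS04 = 235.68 km.
Circle about each station: (x − 87.2)² + (y − 15.9)² = 92.46²; (x − 71.4)² + (y + 59.0)² = 16.08²; (x + 45.6)² + (y − 133.8)² = 235.68².
Subtracting the SEIS02 equation from the SEIS03 and SEIS04 equations removes the quadratic terms:
-31.6 x − 149.8 y = 9012.60
-265.6 x + 235.8 y = -34871.06
Solving the 2×2 system: x ≈ 65.6, y ≈ -74.0 km.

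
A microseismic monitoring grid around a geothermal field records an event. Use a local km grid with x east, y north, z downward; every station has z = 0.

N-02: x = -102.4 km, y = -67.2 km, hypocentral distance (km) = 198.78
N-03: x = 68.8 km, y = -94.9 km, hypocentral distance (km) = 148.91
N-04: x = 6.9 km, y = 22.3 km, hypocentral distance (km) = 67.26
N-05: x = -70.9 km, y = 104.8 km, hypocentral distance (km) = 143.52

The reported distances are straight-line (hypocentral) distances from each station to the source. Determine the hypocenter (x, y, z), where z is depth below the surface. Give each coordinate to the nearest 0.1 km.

(54.7, 47.9, 39.8)

Each station gives a sphere (x−x_i)² + (y−y_i)² + z² = d_i² (stations at z=0).
Subtracting the N-02 sphere from N-03 and N-04: z² cancels, leaving linear equations in x and y:
342.4 x − 55.4 y = 16077.15
218.6 x + 179.0 y = 20532.88
Solving: x ≈ 54.705, y ≈ 47.902 km (keep extra digits for the depth step; rounded: 54.7, 47.9).
Then from the N-02 sphere: z² = 198.78² − (x + 102.4)² − (y + 67.2)² with x = 54.705, y = 47.902, so z ≈ 39.787 ≈ 39.8 km.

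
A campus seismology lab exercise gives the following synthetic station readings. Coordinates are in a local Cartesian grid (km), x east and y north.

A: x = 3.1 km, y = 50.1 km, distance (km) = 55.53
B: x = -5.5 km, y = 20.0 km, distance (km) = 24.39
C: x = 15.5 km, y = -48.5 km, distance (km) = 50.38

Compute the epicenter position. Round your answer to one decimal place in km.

(-8.5, -4.2)

Circle about each station: (x − 3.1)² + (y − 50.1)² = 55.53²; (x + 5.5)² + (y − 20.0)² = 24.39²; (x − 15.5)² + (y + 48.5)² = 50.38².
Subtracting the A equation from the B and C equations removes the quadratic terms:
-17.2 x − 60.2 y = 399.34
24.8 x − 197.2 y = 618.32
Solving the 2×2 system: x ≈ -8.5, y ≈ -4.2 km.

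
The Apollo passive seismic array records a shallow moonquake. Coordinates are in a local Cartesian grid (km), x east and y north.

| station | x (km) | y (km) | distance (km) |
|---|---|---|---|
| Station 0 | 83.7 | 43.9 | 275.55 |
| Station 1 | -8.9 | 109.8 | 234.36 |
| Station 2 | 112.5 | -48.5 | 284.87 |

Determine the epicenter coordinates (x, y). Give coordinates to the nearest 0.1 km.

Circle about each station: (x − 83.7)² + (y − 43.9)² = 275.55²; (x + 8.9)² + (y − 109.8)² = 234.36²; (x − 112.5)² + (y + 48.5)² = 284.87².
Subtracting the Station 0 equation from the Station 1 and Station 2 equations removes the quadratic terms:
-185.2 x + 131.8 y = 24205.54
57.6 x − 184.8 y = 852.49
Solving the 2×2 system: x ≈ -172.2, y ≈ -58.3 km.

x ≈ -172.2 km, y ≈ -58.3 km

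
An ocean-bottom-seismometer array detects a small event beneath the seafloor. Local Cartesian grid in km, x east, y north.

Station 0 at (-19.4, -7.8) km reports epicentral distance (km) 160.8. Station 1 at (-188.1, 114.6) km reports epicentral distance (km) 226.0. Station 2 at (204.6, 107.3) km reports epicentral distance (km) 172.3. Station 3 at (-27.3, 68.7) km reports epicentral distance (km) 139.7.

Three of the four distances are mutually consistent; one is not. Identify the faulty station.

Solve using three stations at a time. Using Station 0, Station 1, Station 2 (subtract circle equations pairwise → linear system) gives (x, y) ≈ (36.1, 143.1).
Distances from that point to each station vs reported:
  Station 0: calculated 160.8 vs reported 160.8 → residual 0.0 km
  Station 1: calculated 226.0 vs reported 226.0 → residual 0.0 km
  Station 2: calculated 172.3 vs reported 172.3 → residual 0.0 km
  Station 3: calculated 97.7 vs reported 139.7 → residual 42.0 km
Station 0, Station 1, Station 2 are mutually consistent (residuals ≈ 0); Station 3 is off by 42.0 km.

Station 3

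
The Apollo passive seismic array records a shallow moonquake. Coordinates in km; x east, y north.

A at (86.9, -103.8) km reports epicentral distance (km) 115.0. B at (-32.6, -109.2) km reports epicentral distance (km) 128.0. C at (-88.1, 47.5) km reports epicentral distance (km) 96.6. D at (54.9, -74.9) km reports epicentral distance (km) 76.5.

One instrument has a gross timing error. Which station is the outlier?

C

Solve using three stations at a time. Using A, B, D (subtract circle equations pairwise → linear system) gives (x, y) ≈ (35.6, -0.9).
Distances from that point to each station vs reported:
  A: calculated 115.0 vs reported 115.0 → residual 0.0 km
  B: calculated 128.0 vs reported 128.0 → residual 0.0 km
  C: calculated 132.8 vs reported 96.6 → residual 36.2 km
  D: calculated 76.5 vs reported 76.5 → residual 0.0 km
A, B, D are mutually consistent (residuals ≈ 0); C is off by 36.2 km.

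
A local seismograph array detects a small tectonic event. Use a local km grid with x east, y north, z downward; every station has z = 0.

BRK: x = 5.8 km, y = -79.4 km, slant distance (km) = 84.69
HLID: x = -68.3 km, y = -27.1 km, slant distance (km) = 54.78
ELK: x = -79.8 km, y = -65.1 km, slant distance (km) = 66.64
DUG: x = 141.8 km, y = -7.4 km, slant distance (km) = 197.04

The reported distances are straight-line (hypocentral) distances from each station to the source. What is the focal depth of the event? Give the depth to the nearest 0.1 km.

Each station gives a sphere (x−x_i)² + (y−y_i)² + z² = d_i² (stations at z=0).
Subtracting the BRK sphere from HLID and ELK: z² cancels, leaving linear equations in x and y:
-148.2 x + 104.6 y = 3232.85
-171.2 x + 28.6 y = 6999.56
Solving: x ≈ -46.799, y ≈ -35.399 km (keep extra digits for the depth step; rounded: -46.8, -35.4).
Then from the BRK sphere: z² = 84.69² − (x − 5.8)² − (y + 79.4)² with x = -46.799, y = -35.399, so z ≈ 49.696 ≈ 49.7 km.
Check against DUG (with the unrounded solution): distance 197.04 ≈ 197.04 km. ✓

depth ≈ 49.7 km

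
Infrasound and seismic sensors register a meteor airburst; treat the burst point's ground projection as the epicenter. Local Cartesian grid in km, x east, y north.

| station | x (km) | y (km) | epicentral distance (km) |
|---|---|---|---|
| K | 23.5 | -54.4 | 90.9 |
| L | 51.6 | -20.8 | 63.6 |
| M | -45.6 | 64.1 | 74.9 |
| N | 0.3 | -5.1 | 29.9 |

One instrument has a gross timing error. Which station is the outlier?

N

Solve using three stations at a time. Using K, L, M (subtract circle equations pairwise → linear system) gives (x, y) ≈ (24.0, 36.5).
Distances from that point to each station vs reported:
  K: calculated 90.9 vs reported 90.9 → residual 0.0 km
  L: calculated 63.6 vs reported 63.6 → residual 0.0 km
  M: calculated 74.9 vs reported 74.9 → residual 0.0 km
  N: calculated 47.9 vs reported 29.9 → residual 18.0 km
K, L, M are mutually consistent (residuals ≈ 0); N is off by 18.0 km.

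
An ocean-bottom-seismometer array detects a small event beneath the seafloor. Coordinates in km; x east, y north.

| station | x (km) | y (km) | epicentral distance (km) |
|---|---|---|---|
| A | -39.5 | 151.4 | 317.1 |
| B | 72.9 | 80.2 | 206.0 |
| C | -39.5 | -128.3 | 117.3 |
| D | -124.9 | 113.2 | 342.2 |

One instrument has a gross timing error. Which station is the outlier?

Solve using three stations at a time. Using A, B, D (subtract circle equations pairwise → linear system) gives (x, y) ≈ (126.8, -118.4).
Distances from that point to each station vs reported:
  A: calculated 317.0 vs reported 317.1 → residual 0.1 km
  B: calculated 205.8 vs reported 206.0 → residual 0.2 km
  C: calculated 166.6 vs reported 117.3 → residual 49.3 km
  D: calculated 342.1 vs reported 342.2 → residual 0.1 km
A, B, D are mutually consistent (residuals ≈ 0); C is off by 49.3 km.

C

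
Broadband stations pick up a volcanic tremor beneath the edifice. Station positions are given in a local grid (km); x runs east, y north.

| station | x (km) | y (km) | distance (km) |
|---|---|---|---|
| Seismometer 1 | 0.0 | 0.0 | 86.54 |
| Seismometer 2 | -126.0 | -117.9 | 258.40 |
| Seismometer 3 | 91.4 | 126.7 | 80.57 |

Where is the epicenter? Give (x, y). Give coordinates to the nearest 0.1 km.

Circle about each station: x² + y² = 86.54²; (x + 126.0)² + (y + 117.9)² = 258.40²; (x − 91.4)² + (y − 126.7)² = 80.57².
Subtracting the Seismometer 1 equation from the Seismometer 2 and Seismometer 3 equations removes the quadratic terms:
-252.0 x − 235.8 y = -29504.98
182.8 x + 253.4 y = 25404.50
Solving the 2×2 system: x ≈ 71.6, y ≈ 48.6 km.
Check against Seismometer 1 (with the unrounded x, y): √(x²+y²) = 86.54 ≈ 86.54 km. ✓

71.6 km east, 48.6 km north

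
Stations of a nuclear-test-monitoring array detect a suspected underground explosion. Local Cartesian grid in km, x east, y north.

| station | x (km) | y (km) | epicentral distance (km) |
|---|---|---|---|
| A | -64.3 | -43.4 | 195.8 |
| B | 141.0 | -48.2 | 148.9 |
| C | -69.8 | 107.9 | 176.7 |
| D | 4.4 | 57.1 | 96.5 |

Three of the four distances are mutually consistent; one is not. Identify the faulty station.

B

Solve using three stations at a time. Using A, C, D (subtract circle equations pairwise → linear system) gives (x, y) ≈ (100.8, 61.9).
Distances from that point to each station vs reported:
  A: calculated 195.8 vs reported 195.8 → residual 0.0 km
  B: calculated 117.2 vs reported 148.9 → residual 31.7 km
  C: calculated 176.7 vs reported 176.7 → residual 0.0 km
  D: calculated 96.5 vs reported 96.5 → residual 0.0 km
A, C, D are mutually consistent (residuals ≈ 0); B is off by 31.7 km.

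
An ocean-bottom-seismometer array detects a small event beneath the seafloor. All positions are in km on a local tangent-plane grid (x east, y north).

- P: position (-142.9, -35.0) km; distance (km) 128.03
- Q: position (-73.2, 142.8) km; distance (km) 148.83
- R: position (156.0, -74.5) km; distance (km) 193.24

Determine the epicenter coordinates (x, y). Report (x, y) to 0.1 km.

x ≈ -20.8 km, y ≈ 3.5 km

Circle about each station: (x + 142.9)² + (y + 35.0)² = 128.03²; (x + 73.2)² + (y − 142.8)² = 148.83²; (x − 156.0)² + (y + 74.5)² = 193.24².
Subtracting pairs of circle equations eliminates x²+y² and gives linear equations (the radical axes):
139.4 x + 355.6 y = -1654.02
597.8 x − 79.0 y = -12709.18
Solving the 2×2 system: x ≈ -20.8, y ≈ 3.5 km.
Check against P (with the unrounded x, y): √((x + 142.9)²+(y + 35.0)²) = 128.03 ≈ 128.03 km. ✓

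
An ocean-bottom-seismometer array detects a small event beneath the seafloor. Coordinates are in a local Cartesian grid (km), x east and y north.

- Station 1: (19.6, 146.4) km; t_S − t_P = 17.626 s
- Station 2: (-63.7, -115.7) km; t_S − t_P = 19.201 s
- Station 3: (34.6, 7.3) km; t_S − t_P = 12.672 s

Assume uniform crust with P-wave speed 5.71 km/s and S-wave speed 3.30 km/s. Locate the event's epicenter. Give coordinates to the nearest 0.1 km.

Distance from S−P lag: d = Δt · v_P v_S / (v_P − v_S) = Δt · (5.71·3.30)/(5.71−3.30) ≈ 7.8187·Δt.
So d_Station 1 = 137.81, d_Station 2 = 150.13, d_Station 3 = 99.08 km.
Circle about each station: (x − 19.6)² + (y − 146.4)² = 137.81²; (x + 63.7)² + (y + 115.7)² = 150.13²; (x − 34.6)² + (y − 7.3)² = 99.08².
Subtracting the Station 1 equation from the Station 2 and Station 3 equations removes the quadratic terms:
-166.6 x − 524.2 y = -7920.36
30.0 x − 278.2 y = -11391.92
Solving the 2×2 system: x ≈ -60.7, y ≈ 34.4 km.

-60.7 km east, 34.4 km north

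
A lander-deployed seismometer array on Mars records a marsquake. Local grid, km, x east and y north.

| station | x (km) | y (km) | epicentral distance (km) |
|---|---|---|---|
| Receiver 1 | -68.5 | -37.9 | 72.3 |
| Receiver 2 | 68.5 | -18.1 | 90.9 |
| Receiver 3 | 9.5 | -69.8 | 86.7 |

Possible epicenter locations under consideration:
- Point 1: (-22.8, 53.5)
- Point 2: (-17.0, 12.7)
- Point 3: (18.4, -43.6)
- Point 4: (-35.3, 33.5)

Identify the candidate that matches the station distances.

For each candidate, compare |candidate − station| to the reported distance:
Point 1: residuals Receiver 1 29.9, Receiver 2 25.1, Receiver 3 40.8 → max 40.8 km
Point 2: residuals Receiver 1 0.1, Receiver 2 0.0, Receiver 3 0.0 → max 0.1 km
Point 3: residuals Receiver 1 14.8, Receiver 2 34.7, Receiver 3 59.0 → max 59.0 km
Point 4: residuals Receiver 1 6.4, Receiver 2 25.0, Receiver 3 25.9 → max 25.9 km
Only Point 2 has all residuals ≈ 0.

Point 2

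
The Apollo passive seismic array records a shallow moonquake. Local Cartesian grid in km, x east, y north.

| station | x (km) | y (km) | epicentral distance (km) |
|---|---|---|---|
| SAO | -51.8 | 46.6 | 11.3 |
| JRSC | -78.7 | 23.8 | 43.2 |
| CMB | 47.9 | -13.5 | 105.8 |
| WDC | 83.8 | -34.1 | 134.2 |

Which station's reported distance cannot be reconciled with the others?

WDC

Solve using three stations at a time. Using SAO, JRSC, CMB (subtract circle equations pairwise → linear system) gives (x, y) ≈ (-40.7, 44.3).
Distances from that point to each station vs reported:
  SAO: calculated 11.3 vs reported 11.3 → residual 0.0 km
  JRSC: calculated 43.2 vs reported 43.2 → residual 0.0 km
  CMB: calculated 105.8 vs reported 105.8 → residual 0.0 km
  WDC: calculated 147.1 vs reported 134.2 → residual 12.9 km
SAO, JRSC, CMB are mutually consistent (residuals ≈ 0); WDC is off by 12.9 km.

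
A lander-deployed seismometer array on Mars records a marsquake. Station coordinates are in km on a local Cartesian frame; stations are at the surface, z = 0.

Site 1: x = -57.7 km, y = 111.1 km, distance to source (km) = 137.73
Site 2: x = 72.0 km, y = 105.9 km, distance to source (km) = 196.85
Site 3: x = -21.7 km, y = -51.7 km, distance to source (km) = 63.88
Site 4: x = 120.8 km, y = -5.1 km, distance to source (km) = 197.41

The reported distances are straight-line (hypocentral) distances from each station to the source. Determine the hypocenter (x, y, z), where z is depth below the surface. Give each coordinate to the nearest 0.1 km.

Each station gives a sphere (x−x_i)² + (y−y_i)² + z² = d_i² (stations at z=0).
Subtracting the Site 1 sphere from Site 2 and Site 3: z² cancels, leaving linear equations in x and y:
259.4 x − 10.4 y = -19054.06
72.0 x − 325.6 y = 2360.18
Solving: x ≈ -74.405, y ≈ -23.702 km (keep extra digits for the depth step; rounded: -74.4, -23.7).
Then from the Site 1 sphere: z² = 137.73² − (x + 57.7)² − (y − 111.1)² with x = -74.405, y = -23.702, so z ≈ 22.780 ≈ 22.8 km.

(-74.4, -23.7, 22.8)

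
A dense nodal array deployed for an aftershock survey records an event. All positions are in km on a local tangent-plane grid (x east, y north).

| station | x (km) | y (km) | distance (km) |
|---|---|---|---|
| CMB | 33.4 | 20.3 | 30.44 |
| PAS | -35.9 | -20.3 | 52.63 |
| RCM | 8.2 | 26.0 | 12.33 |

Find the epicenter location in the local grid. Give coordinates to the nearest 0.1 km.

Circle about each station: (x − 33.4)² + (y − 20.3)² = 30.44²; (x + 35.9)² + (y + 20.3)² = 52.63²; (x − 8.2)² + (y − 26.0)² = 12.33².
Subtracting the CMB equation from the PAS and RCM equations removes the quadratic terms:
-138.6 x − 81.2 y = -1670.07
-50.4 x + 11.4 y = -9.85
Solving the 2×2 system: x ≈ 3.5, y ≈ 14.6 km.

(3.5, 14.6)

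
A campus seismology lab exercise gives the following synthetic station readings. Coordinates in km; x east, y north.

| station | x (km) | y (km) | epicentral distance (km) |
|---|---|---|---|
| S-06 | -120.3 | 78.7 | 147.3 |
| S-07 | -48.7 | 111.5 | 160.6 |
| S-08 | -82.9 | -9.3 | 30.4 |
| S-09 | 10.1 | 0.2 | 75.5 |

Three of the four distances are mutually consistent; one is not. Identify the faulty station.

Solve using three stations at a time. Using S-06, S-07, S-09 (subtract circle equations pairwise → linear system) gives (x, y) ≈ (-47.1, -49.1).
Distances from that point to each station vs reported:
  S-06: calculated 147.3 vs reported 147.3 → residual 0.0 km
  S-07: calculated 160.6 vs reported 160.6 → residual 0.0 km
  S-08: calculated 53.5 vs reported 30.4 → residual 23.1 km
  S-09: calculated 75.5 vs reported 75.5 → residual 0.0 km
S-06, S-07, S-09 are mutually consistent (residuals ≈ 0); S-08 is off by 23.1 km.

S-08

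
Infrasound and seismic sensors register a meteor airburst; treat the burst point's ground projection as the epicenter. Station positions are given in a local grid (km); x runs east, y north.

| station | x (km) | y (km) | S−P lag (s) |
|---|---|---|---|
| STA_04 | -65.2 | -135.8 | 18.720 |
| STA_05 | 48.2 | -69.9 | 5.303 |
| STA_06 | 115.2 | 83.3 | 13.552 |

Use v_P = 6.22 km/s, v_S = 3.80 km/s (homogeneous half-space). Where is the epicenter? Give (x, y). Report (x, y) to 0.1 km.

Distance from S−P lag: d = Δt · v_P v_S / (v_P − v_S) = Δt · (6.22·3.80)/(6.22−3.80) ≈ 9.7669·Δt.
So d_STA_04 = 182.84, d_STA_05 = 51.79, d_STA_06 = 132.36 km.
Circle about each station: (x + 65.2)² + (y + 135.8)² = 182.84²; (x − 48.2)² + (y + 69.9)² = 51.79²; (x − 115.2)² + (y − 83.3)² = 132.36².
Subtracting pairs of circle equations eliminates x²+y² and gives linear equations (the radical axes):
226.8 x + 131.8 y = 15264.83
360.8 x + 438.2 y = 13428.55
Solving the 2×2 system: x ≈ 94.9, y ≈ -47.5 km.

94.9 km east, -47.5 km north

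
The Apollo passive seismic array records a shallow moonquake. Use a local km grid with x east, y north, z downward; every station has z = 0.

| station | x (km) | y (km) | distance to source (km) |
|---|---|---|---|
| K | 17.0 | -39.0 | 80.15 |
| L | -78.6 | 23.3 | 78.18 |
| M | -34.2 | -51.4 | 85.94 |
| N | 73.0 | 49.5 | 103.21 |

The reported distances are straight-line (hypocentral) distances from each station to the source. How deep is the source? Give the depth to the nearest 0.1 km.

depth ≈ 45.0 km

Each station gives a sphere (x−x_i)² + (y−y_i)² + z² = d_i² (stations at z=0).
Subtracting the K sphere from L and M: z² cancels, leaving linear equations in x and y:
-191.2 x + 124.6 y = 5222.76
-102.4 x − 24.8 y = 1039.94
Solving: x ≈ -14.805, y ≈ 19.198 km (keep extra digits for the depth step; rounded: -14.8, 19.2).
Then from the K sphere: z² = 80.15² − (x − 17.0)² − (y + 39.0)² with x = -14.805, y = 19.198, so z ≈ 45.005 ≈ 45.0 km.
Check against N (with the unrounded solution): distance 103.22 ≈ 103.21 km. ✓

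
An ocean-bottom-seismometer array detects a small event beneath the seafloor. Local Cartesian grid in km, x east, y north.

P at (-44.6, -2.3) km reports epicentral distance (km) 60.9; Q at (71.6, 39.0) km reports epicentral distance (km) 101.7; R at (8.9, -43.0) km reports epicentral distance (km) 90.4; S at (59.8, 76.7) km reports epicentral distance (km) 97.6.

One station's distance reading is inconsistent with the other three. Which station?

Solve using three stations at a time. Using Q, R, S (subtract circle equations pairwise → linear system) gives (x, y) ≈ (-30.2, 38.7).
Distances from that point to each station vs reported:
  P: calculated 43.4 vs reported 60.9 → residual 17.5 km
  Q: calculated 101.8 vs reported 101.7 → residual 0.1 km
  R: calculated 90.6 vs reported 90.4 → residual 0.2 km
  S: calculated 97.7 vs reported 97.6 → residual 0.1 km
Q, R, S are mutually consistent (residuals ≈ 0); P is off by 17.5 km.

P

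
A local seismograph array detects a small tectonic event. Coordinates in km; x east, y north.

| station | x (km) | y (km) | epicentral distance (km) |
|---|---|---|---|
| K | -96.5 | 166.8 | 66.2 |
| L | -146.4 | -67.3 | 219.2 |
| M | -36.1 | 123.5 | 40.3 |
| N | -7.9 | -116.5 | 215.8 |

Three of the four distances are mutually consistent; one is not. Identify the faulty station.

K

Solve using three stations at a time. Using L, M, N (subtract circle equations pairwise → linear system) gives (x, y) ≈ (-3.9, 99.3).
Distances from that point to each station vs reported:
  K: calculated 114.6 vs reported 66.2 → residual 48.4 km
  L: calculated 219.2 vs reported 219.2 → residual 0.0 km
  M: calculated 40.3 vs reported 40.3 → residual 0.0 km
  N: calculated 215.8 vs reported 215.8 → residual 0.0 km
L, M, N are mutually consistent (residuals ≈ 0); K is off by 48.4 km.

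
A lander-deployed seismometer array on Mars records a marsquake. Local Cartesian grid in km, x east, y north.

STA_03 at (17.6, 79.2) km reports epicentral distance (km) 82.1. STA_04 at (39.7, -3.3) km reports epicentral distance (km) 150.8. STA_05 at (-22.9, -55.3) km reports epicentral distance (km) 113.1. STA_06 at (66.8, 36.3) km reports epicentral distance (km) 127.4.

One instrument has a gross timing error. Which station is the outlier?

Solve using three stations at a time. Using STA_03, STA_05, STA_06 (subtract circle equations pairwise → linear system) gives (x, y) ≈ (-59.6, 51.6).
Distances from that point to each station vs reported:
  STA_03: calculated 82.0 vs reported 82.1 → residual 0.1 km
  STA_04: calculated 113.5 vs reported 150.8 → residual 37.3 km
  STA_05: calculated 113.0 vs reported 113.1 → residual 0.1 km
  STA_06: calculated 127.3 vs reported 127.4 → residual 0.1 km
STA_03, STA_05, STA_06 are mutually consistent (residuals ≈ 0); STA_04 is off by 37.3 km.

STA_04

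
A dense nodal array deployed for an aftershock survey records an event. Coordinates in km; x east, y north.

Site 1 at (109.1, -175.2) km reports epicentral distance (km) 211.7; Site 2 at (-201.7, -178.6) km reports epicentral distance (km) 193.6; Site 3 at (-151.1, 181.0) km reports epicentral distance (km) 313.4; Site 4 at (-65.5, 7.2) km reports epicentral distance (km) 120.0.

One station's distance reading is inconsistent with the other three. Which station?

Solve using three stations at a time. Using Site 2, Site 3, Site 4 (subtract circle equations pairwise → linear system) gives (x, y) ≈ (-22.7, -104.9).
Distances from that point to each station vs reported:
  Site 1: calculated 149.4 vs reported 211.7 → residual 62.3 km
  Site 2: calculated 193.6 vs reported 193.6 → residual 0.0 km
  Site 3: calculated 313.4 vs reported 313.4 → residual 0.0 km
  Site 4: calculated 120.0 vs reported 120.0 → residual 0.0 km
Site 2, Site 3, Site 4 are mutually consistent (residuals ≈ 0); Site 1 is off by 62.3 km.

Site 1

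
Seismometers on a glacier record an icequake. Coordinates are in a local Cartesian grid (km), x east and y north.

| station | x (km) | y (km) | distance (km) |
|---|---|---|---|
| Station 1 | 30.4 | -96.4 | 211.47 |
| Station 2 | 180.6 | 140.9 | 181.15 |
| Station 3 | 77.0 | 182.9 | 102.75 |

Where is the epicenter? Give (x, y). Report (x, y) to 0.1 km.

Circle about each station: (x − 30.4)² + (y + 96.4)² = 211.47²; (x − 180.6)² + (y − 140.9)² = 181.15²; (x − 77.0)² + (y − 182.9)² = 102.75².
Subtracting the Station 1 equation from the Station 2 and Station 3 equations removes the quadratic terms:
300.4 x + 474.6 y = 54156.29
93.2 x + 558.6 y = 63326.29
Solving the 2×2 system: x ≈ 1.6, y ≈ 113.1 km.

(1.6, 113.1)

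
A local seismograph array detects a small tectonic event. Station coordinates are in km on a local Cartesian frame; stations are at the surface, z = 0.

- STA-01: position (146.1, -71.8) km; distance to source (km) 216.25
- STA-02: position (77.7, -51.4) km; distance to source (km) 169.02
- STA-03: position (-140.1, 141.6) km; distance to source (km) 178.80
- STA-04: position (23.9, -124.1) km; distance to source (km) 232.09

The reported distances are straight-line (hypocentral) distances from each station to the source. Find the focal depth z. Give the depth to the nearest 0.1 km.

Each station gives a sphere (x−x_i)² + (y−y_i)² + z² = d_i² (stations at z=0).
Subtracting the STA-01 sphere from STA-02 and STA-03: z² cancels, leaving linear equations in x and y:
-136.8 x + 40.8 y = 375.10
-572.4 x + 426.8 y = 27972.74
Solving: x ≈ 28.008, y ≈ 103.104 km (keep extra digits for the depth step; rounded: 28.0, 103.1).
Then from the STA-01 sphere: z² = 216.25² − (x − 146.1)² − (y + 71.8)² with x = 28.008, y = 103.104, so z ≈ 47.190 ≈ 47.2 km.

depth ≈ 47.2 km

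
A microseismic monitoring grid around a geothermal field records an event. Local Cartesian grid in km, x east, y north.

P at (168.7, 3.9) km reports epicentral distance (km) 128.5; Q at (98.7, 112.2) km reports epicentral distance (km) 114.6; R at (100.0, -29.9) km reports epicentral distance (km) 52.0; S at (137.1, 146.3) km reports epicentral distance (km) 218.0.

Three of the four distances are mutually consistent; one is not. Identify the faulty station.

Solve using three stations at a time. Using P, R, S (subtract circle equations pairwise → linear system) gives (x, y) ≈ (54.8, -55.6).
Distances from that point to each station vs reported:
  P: calculated 128.5 vs reported 128.5 → residual 0.0 km
  Q: calculated 173.4 vs reported 114.6 → residual 58.8 km
  R: calculated 52.0 vs reported 52.0 → residual 0.0 km
  S: calculated 218.0 vs reported 218.0 → residual 0.0 km
P, R, S are mutually consistent (residuals ≈ 0); Q is off by 58.8 km.

Q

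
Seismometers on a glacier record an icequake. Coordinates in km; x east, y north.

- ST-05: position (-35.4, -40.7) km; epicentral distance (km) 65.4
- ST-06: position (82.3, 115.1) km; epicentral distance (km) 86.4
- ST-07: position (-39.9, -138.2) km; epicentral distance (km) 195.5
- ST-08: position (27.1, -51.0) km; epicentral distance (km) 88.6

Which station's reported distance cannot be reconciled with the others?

ST-05

Solve using three stations at a time. Using ST-06, ST-07, ST-08 (subtract circle equations pairwise → linear system) gives (x, y) ≈ (53.3, 33.7).
Distances from that point to each station vs reported:
  ST-05: calculated 115.8 vs reported 65.4 → residual 50.4 km
  ST-06: calculated 86.4 vs reported 86.4 → residual 0.0 km
  ST-07: calculated 195.5 vs reported 195.5 → residual 0.0 km
  ST-08: calculated 88.6 vs reported 88.6 → residual 0.0 km
ST-06, ST-07, ST-08 are mutually consistent (residuals ≈ 0); ST-05 is off by 50.4 km.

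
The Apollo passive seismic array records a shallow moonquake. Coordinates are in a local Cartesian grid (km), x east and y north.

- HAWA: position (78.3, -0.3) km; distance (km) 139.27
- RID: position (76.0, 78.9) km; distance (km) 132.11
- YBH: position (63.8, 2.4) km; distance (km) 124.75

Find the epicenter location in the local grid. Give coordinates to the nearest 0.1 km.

(-52.4, 47.8)

Circle about each station: (x − 78.3)² + (y + 0.3)² = 139.27²; (x − 76.0)² + (y − 78.9)² = 132.11²; (x − 63.8)² + (y − 2.4)² = 124.75².
Subtracting the HAWA equation from the RID and YBH equations removes the quadratic terms:
-4.6 x + 158.4 y = 7813.31
-29.0 x + 5.4 y = 1778.79
Solving the 2×2 system: x ≈ -52.4, y ≈ 47.8 km.
Check against HAWA (with the unrounded x, y): √((x − 78.3)²+(y + 0.3)²) = 139.31 ≈ 139.27 km. ✓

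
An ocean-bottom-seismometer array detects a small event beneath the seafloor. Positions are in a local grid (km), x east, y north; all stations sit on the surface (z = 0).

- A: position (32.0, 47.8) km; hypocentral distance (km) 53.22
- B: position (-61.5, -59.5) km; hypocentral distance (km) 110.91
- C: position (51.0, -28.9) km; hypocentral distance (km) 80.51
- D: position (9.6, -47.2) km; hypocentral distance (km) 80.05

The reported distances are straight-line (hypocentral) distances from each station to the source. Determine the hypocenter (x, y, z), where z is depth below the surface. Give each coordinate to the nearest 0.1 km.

Each station gives a sphere (x−x_i)² + (y−y_i)² + z² = d_i² (stations at z=0).
Subtracting the A sphere from B and C: z² cancels, leaving linear equations in x and y:
-187.0 x − 214.6 y = -5455.00
38.0 x − 153.4 y = -3522.12
Solving: x ≈ 2.197, y ≈ 23.505 km (keep extra digits for the depth step; rounded: 2.2, 23.5).
Then from the A sphere: z² = 53.22² − (x − 32.0)² − (y − 47.8)² with x = 2.197, y = 23.505, so z ≈ 36.795 ≈ 36.8 km.
Check against D (with the unrounded solution): distance 80.05 ≈ 80.05 km. ✓

(2.2, 23.5, 36.8)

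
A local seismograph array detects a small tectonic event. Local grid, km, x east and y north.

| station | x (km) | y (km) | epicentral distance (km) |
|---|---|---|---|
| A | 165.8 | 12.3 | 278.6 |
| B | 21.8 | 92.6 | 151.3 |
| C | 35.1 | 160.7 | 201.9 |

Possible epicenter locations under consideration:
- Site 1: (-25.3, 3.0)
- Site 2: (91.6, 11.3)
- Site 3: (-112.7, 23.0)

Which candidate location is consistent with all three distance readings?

For each candidate, compare |candidate − station| to the reported distance:
Site 1: residuals A 87.3, B 50.1, C 33.0 → max 87.3 km
Site 2: residuals A 204.4, B 44.1, C 42.2 → max 204.4 km
Site 3: residuals A 0.1, B 0.1, C 0.1 → max 0.1 km
Only Site 3 has all residuals ≈ 0.

Site 3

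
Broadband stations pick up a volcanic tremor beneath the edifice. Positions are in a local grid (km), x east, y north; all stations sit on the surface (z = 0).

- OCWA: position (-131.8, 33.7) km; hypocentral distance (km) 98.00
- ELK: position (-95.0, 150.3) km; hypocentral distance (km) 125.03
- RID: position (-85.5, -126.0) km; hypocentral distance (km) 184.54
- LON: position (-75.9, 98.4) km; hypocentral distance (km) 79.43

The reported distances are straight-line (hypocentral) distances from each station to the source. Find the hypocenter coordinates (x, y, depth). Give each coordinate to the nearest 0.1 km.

Each station gives a sphere (x−x_i)² + (y−y_i)² + z² = d_i² (stations at z=0).
Subtracting the OCWA sphere from ELK and RID: z² cancels, leaving linear equations in x and y:
73.6 x + 233.2 y = 7079.66
92.6 x − 319.4 y = -19771.69
Solving: x ≈ -52.093, y ≈ 46.800 km (keep extra digits for the depth step; rounded: -52.1, 46.8).
Then from the OCWA sphere: z² = 98.00² − (x + 131.8)² − (y − 33.7)² with x = -52.093, y = 46.800, so z ≈ 55.490 ≈ 55.5 km.
Check against LON (with the unrounded solution): distance 79.43 ≈ 79.43 km. ✓

x ≈ -52.1 km, y ≈ 46.8 km, depth ≈ 55.5 km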